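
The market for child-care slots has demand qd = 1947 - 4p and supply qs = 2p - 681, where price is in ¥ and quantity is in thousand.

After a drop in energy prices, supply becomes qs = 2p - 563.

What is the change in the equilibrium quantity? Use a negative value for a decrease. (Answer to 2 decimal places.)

+78.67

Initially, 1947 - 4p = 2p - 681, so 2628 = 6p and p = 438, q = 195.
The new curves are qd = 1947 - 4p (demand) and qs = 2p - 563 (supply).
Clearing the new market: 1947 - 4p = 2p - 563, so p = 1255/3 ≈ 418.3333 and q = 821/3 ≈ 273.6667.
Δq = 273.6667 − 195 = +78.67.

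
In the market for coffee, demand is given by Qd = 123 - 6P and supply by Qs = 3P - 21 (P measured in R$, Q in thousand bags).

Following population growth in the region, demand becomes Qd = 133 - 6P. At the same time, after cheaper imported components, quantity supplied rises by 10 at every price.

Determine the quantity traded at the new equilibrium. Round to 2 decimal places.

37.00

Initially, 123 - 6P = 3P - 21, so 144 = 9P and P = 16, Q = 27.
With the change applied: demand Qd = 133 - 6P, supply Qs = 3P - 11.
Equate the new curves: 133 - 6P = 3P - 11, giving 144 = 9P, P = 16, Q = 37.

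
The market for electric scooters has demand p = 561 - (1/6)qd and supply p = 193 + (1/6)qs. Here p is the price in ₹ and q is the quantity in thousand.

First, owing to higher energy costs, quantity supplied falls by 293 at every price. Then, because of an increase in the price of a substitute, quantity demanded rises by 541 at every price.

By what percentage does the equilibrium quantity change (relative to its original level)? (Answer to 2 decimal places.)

Original equilibrium: 3366 - 6p = 6p - 1158 gives 4524 = 12p, so p = 377 and q = 1104.
The shock moves the curves to qd = 3907 - 6p and qs = 6p - 1451.
Setting them equal: 3907 - 6p = 6p - 1451 → 5358 = 12p, so p = 446.5 and q = 1228.
%Δq = (1228 − 1104) / 1104 × 100 = +11.23%.

+11.23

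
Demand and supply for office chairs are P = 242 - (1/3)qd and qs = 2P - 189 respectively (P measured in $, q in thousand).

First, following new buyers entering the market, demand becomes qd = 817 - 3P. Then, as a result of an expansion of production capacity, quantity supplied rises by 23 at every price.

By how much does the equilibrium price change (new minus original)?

+13.6

Initially, 726 - 3P = 2P - 189, so 915 = 5P and P = 183, q = 177.
After the shift, demand is qd = 817 - 3P and supply is qs = 2P - 166.
Equate the new curves: 817 - 3P = 2P - 166, giving 983 = 5P, P = 196.6, q = 227.2.
ΔP = 196.6 − 183 = +13.6.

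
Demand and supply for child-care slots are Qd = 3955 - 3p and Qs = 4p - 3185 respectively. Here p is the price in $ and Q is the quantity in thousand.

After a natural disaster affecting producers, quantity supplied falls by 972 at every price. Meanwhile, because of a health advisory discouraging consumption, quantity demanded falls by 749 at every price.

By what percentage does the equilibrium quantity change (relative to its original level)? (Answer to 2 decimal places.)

-94.37

Solve the original market: 3955 - 3p = 4p - 3185, hence p = 1020 and Q = 895.
With the change applied: demand Qd = 3206 - 3p, supply Qs = 4p - 4157.
New equilibrium: 3206 - 3p = 4p - 4157 ⇒ 7363 = 7p ⇒ p = 7363/7 ≈ 1051.8571, Q = 353/7 ≈ 50.4286.
%ΔQ = (50.4286 − 895) / 895 × 100 = -94.37%.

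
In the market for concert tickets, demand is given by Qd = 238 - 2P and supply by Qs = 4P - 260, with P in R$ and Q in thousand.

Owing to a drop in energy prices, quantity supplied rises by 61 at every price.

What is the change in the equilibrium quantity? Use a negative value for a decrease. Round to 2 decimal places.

+20.33

Solve the original market: 238 - 2P = 4P - 260, hence P = 83 and Q = 72.
The new curves are Qd = 238 - 2P (demand) and Qs = 4P - 199 (supply).
Setting them equal: 238 - 2P = 4P - 199 → 437 = 6P, so P = 437/6 ≈ 72.8333 and Q = 277/3 ≈ 92.3333.
ΔQ = 92.3333 − 72 = +20.33.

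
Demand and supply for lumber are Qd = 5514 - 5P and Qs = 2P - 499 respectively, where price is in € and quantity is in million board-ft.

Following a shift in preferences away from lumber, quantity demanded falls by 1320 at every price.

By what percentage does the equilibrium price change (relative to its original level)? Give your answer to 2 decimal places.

Initially, 5514 - 5P = 2P - 499, so 6013 = 7P and P = 859, Q = 1219.
The new curves are Qd = 4194 - 5P (demand) and Qs = 2P - 499 (supply).
New equilibrium: 4194 - 5P = 2P - 499 ⇒ 4693 = 7P ⇒ P = 4693/7 ≈ 670.4286, Q = 5893/7 ≈ 841.8571.
%ΔP = (670.4286 − 859) / 859 × 100 = -21.95%.

-21.95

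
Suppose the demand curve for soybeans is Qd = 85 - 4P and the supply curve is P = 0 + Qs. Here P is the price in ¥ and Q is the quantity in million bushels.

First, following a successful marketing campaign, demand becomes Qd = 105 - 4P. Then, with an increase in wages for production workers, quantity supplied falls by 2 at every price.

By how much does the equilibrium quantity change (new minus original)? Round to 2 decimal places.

Solve the original market: 85 - 4P = P, hence P = 17 and Q = 17.
After the shift, demand is Qd = 105 - 4P and supply is Qs = P - 2.
Setting them equal: 105 - 4P = P - 2 → 107 = 5P, so P = 21.4 and Q = 19.4.
ΔQ = 19.4 − 17 = +2.40.

+2.40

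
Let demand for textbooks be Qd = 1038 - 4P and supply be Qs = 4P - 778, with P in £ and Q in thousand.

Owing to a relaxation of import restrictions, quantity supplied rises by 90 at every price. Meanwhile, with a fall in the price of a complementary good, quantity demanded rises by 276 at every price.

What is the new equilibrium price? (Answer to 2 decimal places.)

Initially, 1038 - 4P = 4P - 778, so 1816 = 8P and P = 227, Q = 130.
After the shift, demand is Qd = 1314 - 4P and supply is Qs = 4P - 688.
Clearing the new market: 1314 - 4P = 4P - 688, so P = 250.25 and Q = 313.

250.25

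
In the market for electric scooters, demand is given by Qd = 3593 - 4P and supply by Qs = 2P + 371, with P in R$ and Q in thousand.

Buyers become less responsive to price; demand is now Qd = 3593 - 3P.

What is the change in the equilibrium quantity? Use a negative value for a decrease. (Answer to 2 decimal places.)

Initially, 3593 - 4P = 2P + 371, so 3222 = 6P and P = 537, Q = 1445.
After the shift, demand is Qd = 3593 - 3P and supply is Qs = 2P + 371.
Equate the new curves: 3593 - 3P = 2P + 371, giving 3222 = 5P, P = 644.4, Q = 1659.8.
ΔQ = 1659.8 − 1445 = +214.80.

+214.80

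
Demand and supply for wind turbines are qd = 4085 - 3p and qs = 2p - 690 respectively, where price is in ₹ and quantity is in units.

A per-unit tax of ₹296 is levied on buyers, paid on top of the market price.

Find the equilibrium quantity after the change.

Initially, 4085 - 3p = 2p - 690, so 4775 = 5p and p = 955, q = 1220.
Since buyers pay the price plus the tax, the effective demand curve becomes qd = 3197 - 3p.
Setting them equal: 3197 - 3p = 2p - 690 → 3887 = 5p, so p = 777.4 and q = 864.8.

864.8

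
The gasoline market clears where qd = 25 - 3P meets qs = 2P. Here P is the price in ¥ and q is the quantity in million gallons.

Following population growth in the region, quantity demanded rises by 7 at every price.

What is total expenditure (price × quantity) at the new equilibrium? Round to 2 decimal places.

Original equilibrium: 25 - 3P = 2P gives 25 = 5P, so P = 5 and q = 10.
The shock moves the curves to qd = 32 - 3P and qs = 2P.
Equate the new curves: 32 - 3P = 2P, giving 32 = 5P, P = 6.4, q = 12.8.
New expenditure = 6.4 × 12.8 = 81.92.

81.92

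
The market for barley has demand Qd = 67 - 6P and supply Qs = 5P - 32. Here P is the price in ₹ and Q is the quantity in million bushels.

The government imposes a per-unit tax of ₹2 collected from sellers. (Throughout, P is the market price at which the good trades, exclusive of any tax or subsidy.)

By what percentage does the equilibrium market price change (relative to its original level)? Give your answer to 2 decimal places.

+10.10

Initially, 67 - 6P = 5P - 32, so 99 = 11P and P = 9, Q = 13.
Since sellers keep the price net of the tax, the effective supply curve becomes Qs = 5P - 42.
Clearing the new market: 67 - 6P = 5P - 42, so P = 109/11 ≈ 9.9091 and Q = 83/11 ≈ 7.5455.
%ΔP = (9.9091 − 9) / 9 × 100 = +10.10%.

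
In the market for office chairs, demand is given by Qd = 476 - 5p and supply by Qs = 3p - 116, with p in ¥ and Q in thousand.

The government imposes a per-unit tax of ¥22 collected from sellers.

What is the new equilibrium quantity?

Solve the original market: 476 - 5p = 3p - 116, hence p = 74 and Q = 106.
Since sellers keep the price net of the tax, the effective supply curve becomes Qs = 3p - 182.
Clearing the new market: 476 - 5p = 3p - 182, so p = 82.25 and Q = 64.75.

64.75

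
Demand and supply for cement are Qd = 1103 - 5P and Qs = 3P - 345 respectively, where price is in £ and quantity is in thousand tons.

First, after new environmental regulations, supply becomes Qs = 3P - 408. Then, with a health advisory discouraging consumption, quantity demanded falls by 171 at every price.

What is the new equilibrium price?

167.5

Initially, 1103 - 5P = 3P - 345, so 1448 = 8P and P = 181, Q = 198.
With the change applied: demand Qd = 932 - 5P, supply Qs = 3P - 408.
Setting them equal: 932 - 5P = 3P - 408 → 1340 = 8P, so P = 167.5 and Q = 94.5.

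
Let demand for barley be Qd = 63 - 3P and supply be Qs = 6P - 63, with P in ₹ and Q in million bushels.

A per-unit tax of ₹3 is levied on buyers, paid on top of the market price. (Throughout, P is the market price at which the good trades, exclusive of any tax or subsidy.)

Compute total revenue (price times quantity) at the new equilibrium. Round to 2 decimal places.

Solve the original market: 63 - 3P = 6P - 63, hence P = 14 and Q = 21.
Since buyers pay the price plus the tax, the effective demand curve becomes Qd = 54 - 3P.
New equilibrium: 54 - 3P = 6P - 63 ⇒ 117 = 9P ⇒ P = 13, Q = 15.
New expenditure = 13 × 15 = 195.00.

195.00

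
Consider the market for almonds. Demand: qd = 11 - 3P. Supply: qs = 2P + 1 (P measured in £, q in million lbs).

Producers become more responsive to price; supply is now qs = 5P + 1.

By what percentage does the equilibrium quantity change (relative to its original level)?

Original equilibrium: 11 - 3P = 2P + 1 gives 10 = 5P, so P = 2 and q = 5.
After the shift, demand is qd = 11 - 3P and supply is qs = 5P + 1.
Setting them equal: 11 - 3P = 5P + 1 → 10 = 8P, so P = 1.25 and q = 7.25.
%Δq = (7.25 − 5) / 5 × 100 = +45%.

+45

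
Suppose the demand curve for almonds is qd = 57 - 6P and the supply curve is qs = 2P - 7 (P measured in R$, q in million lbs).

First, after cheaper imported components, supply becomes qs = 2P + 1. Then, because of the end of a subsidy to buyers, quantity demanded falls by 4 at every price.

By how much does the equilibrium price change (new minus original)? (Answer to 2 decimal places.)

-1.50

Solve the original market: 57 - 6P = 2P - 7, hence P = 8 and q = 9.
With the change applied: demand qd = 53 - 6P, supply qs = 2P + 1.
Equate the new curves: 53 - 6P = 2P + 1, giving 52 = 8P, P = 6.5, q = 14.
ΔP = 6.5 − 8 = -1.50.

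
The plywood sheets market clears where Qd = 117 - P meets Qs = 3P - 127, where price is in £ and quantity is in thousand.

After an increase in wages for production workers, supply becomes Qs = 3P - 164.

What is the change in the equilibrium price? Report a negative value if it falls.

Initially, 117 - P = 3P - 127, so 244 = 4P and P = 61, Q = 56.
With the change applied: demand Qd = 117 - P, supply Qs = 3P - 164.
New equilibrium: 117 - P = 3P - 164 ⇒ 281 = 4P ⇒ P = 70.25, Q = 46.75.
ΔP = 70.25 − 61 = +9.25.

+9.25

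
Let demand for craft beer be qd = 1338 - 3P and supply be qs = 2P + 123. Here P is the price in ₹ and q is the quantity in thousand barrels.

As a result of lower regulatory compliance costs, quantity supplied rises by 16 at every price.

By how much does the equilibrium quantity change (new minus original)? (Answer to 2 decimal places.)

+9.60

Solve the original market: 1338 - 3P = 2P + 123, hence P = 243 and q = 609.
The new curves are qd = 1338 - 3P (demand) and qs = 2P + 139 (supply).
Setting them equal: 1338 - 3P = 2P + 139 → 1199 = 5P, so P = 239.8 and q = 618.6.
Δq = 618.6 − 609 = +9.60.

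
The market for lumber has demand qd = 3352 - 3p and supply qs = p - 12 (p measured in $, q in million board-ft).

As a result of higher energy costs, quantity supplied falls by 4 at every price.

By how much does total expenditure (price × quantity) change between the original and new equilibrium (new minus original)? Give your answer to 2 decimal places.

-1697.00

Initially, 3352 - 3p = p - 12, so 3364 = 4p and p = 841, q = 829.
With the change applied: demand qd = 3352 - 3p, supply qs = p - 16.
Setting them equal: 3352 - 3p = p - 16 → 3368 = 4p, so p = 842 and q = 826.
Expenditure moves from 841×829 = 697189 to 842×826 = 695492; change = -1697.00.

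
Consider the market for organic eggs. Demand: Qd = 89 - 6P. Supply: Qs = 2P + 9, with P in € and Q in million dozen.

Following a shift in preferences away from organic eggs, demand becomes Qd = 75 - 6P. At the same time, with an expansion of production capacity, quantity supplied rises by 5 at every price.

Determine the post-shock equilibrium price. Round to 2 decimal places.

Initially, 89 - 6P = 2P + 9, so 80 = 8P and P = 10, Q = 29.
The new curves are Qd = 75 - 6P (demand) and Qs = 2P + 14 (supply).
Clearing the new market: 75 - 6P = 2P + 14, so P = 7.625 and Q = 29.25.

7.63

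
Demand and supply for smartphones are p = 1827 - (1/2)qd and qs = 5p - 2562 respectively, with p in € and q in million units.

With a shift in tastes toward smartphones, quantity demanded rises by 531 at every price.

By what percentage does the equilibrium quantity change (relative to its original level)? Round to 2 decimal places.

+20.20

Before the shock: 3654 - 2p = 5p - 2562 ⇒ 6216 = 7p ⇒ p = 888, q = 1878.
After the shift, demand is qd = 4185 - 2p and supply is qs = 5p - 2562.
Clearing the new market: 4185 - 2p = 5p - 2562, so p = 6747/7 ≈ 963.8571 and q = 15801/7 ≈ 2257.2857.
%Δq = (2257.2857 − 1878) / 1878 × 100 = +20.20%.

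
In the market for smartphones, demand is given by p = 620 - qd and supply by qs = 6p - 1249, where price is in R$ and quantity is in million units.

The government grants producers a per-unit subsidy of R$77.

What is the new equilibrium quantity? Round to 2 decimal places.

419.00

Before the shock: 620 - p = 6p - 1249 ⇒ 1869 = 7p ⇒ p = 267, q = 353.
Since sellers receive the price plus the subsidy, the effective supply curve becomes qs = 6p - 787.
Equate the new curves: 620 - p = 6p - 787, giving 1407 = 7p, p = 201, q = 419.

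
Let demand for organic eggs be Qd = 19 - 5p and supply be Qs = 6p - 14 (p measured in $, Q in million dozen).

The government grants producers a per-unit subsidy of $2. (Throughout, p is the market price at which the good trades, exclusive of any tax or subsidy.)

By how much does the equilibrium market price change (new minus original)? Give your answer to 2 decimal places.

Original equilibrium: 19 - 5p = 6p - 14 gives 33 = 11p, so p = 3 and Q = 4.
Since sellers receive the price plus the subsidy, the effective supply curve becomes Qs = 6p - 2.
Clearing the new market: 19 - 5p = 6p - 2, so p = 21/11 ≈ 1.9091 and Q = 104/11 ≈ 9.4545.
Δp = 1.9091 − 3 = -1.09.

-1.09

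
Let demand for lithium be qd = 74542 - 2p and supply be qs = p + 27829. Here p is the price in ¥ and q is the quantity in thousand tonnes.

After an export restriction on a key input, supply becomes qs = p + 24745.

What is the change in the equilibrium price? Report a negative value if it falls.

+1028

Before the shock: 74542 - 2p = p + 27829 ⇒ 46713 = 3p ⇒ p = 15571, q = 43400.
With the change applied: demand qd = 74542 - 2p, supply qs = p + 24745.
Setting them equal: 74542 - 2p = p + 24745 → 49797 = 3p, so p = 16599 and q = 41344.
Δp = 16599 − 15571 = +1028.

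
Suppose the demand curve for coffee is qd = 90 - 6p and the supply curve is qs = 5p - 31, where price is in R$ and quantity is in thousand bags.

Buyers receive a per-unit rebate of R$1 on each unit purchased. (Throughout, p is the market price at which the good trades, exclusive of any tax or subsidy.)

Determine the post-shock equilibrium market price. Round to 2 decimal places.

11.55

Initially, 90 - 6p = 5p - 31, so 121 = 11p and p = 11, q = 24.
Since buyers' out-of-pocket price is the market price minus the rebate, the effective demand curve becomes qd = 96 - 6p.
Setting them equal: 96 - 6p = 5p - 31 → 127 = 11p, so p = 127/11 ≈ 11.5455 and q = 294/11 ≈ 26.7273.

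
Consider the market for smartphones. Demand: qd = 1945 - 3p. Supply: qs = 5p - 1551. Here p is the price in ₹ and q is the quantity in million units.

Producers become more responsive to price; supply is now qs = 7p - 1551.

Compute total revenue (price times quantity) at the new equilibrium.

313311.52

Original equilibrium: 1945 - 3p = 5p - 1551 gives 3496 = 8p, so p = 437 and q = 634.
The shock moves the curves to qd = 1945 - 3p and qs = 7p - 1551.
Equate the new curves: 1945 - 3p = 7p - 1551, giving 3496 = 10p, p = 349.6, q = 896.2.
New expenditure = 349.6 × 896.2 = 313311.52.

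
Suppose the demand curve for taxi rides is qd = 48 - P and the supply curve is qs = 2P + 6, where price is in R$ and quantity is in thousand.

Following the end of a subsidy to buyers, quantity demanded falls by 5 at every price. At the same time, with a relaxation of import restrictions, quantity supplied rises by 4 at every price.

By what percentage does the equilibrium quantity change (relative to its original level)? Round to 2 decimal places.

-5.88

Solve the original market: 48 - P = 2P + 6, hence P = 14 and q = 34.
With the change applied: demand qd = 43 - P, supply qs = 2P + 10.
Clearing the new market: 43 - P = 2P + 10, so P = 11 and q = 32.
%Δq = (32 − 34) / 34 × 100 = -5.88%.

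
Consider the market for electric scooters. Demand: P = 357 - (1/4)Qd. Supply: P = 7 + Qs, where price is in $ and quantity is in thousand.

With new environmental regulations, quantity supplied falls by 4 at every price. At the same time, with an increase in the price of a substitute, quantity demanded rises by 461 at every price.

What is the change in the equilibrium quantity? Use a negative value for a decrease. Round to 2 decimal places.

Initially, 1428 - 4P = P - 7, so 1435 = 5P and P = 287, Q = 280.
The shock moves the curves to Qd = 1889 - 4P and Qs = P - 11.
Clearing the new market: 1889 - 4P = P - 11, so P = 380 and Q = 369.
ΔQ = 369 − 280 = +89.00.

+89.00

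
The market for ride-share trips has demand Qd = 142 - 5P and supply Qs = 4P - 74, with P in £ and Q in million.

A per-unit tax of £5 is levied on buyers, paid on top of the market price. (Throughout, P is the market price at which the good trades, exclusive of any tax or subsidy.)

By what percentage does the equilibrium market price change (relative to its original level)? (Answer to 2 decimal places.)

Solve the original market: 142 - 5P = 4P - 74, hence P = 24 and Q = 22.
Since buyers pay the price plus the tax, the effective demand curve becomes Qd = 117 - 5P.
New equilibrium: 117 - 5P = 4P - 74 ⇒ 191 = 9P ⇒ P = 191/9 ≈ 21.2222, Q = 98/9 ≈ 10.8889.
%ΔP = (21.2222 − 24) / 24 × 100 = -11.57%.

-11.57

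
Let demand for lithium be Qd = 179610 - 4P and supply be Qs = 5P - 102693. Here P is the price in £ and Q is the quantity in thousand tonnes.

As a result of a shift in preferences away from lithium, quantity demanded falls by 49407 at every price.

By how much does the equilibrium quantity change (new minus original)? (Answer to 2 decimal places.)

Initially, 179610 - 4P = 5P - 102693, so 282303 = 9P and P = 31367, Q = 54142.
The new curves are Qd = 130203 - 4P (demand) and Qs = 5P - 102693 (supply).
Setting them equal: 130203 - 4P = 5P - 102693 → 232896 = 9P, so P = 77632/3 ≈ 25877.3333 and Q = 80081/3 ≈ 26693.6667.
ΔQ = 26693.6667 − 54142 = -27448.33.

-27448.33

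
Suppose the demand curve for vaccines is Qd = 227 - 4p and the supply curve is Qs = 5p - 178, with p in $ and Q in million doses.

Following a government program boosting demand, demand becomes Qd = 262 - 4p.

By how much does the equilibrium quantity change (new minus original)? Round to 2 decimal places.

+19.44

Before the shock: 227 - 4p = 5p - 178 ⇒ 405 = 9p ⇒ p = 45, Q = 47.
After the shift, demand is Qd = 262 - 4p and supply is Qs = 5p - 178.
Clearing the new market: 262 - 4p = 5p - 178, so p = 440/9 ≈ 48.8889 and Q = 598/9 ≈ 66.4444.
ΔQ = 66.4444 − 47 = +19.44.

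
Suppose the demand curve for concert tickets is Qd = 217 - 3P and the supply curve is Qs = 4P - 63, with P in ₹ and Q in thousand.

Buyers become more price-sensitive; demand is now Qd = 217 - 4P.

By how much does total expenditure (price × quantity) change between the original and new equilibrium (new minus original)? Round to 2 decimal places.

Before the shock: 217 - 3P = 4P - 63 ⇒ 280 = 7P ⇒ P = 40, Q = 97.
With the change applied: demand Qd = 217 - 4P, supply Qs = 4P - 63.
Setting them equal: 217 - 4P = 4P - 63 → 280 = 8P, so P = 35 and Q = 77.
Expenditure moves from 40×97 = 3880 to 35×77 = 2695; change = -1185.00.

-1185.00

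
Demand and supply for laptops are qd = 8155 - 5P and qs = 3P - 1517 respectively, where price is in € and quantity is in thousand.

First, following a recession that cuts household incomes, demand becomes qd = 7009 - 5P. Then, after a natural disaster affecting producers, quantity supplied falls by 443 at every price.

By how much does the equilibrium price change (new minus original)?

Original equilibrium: 8155 - 5P = 3P - 1517 gives 9672 = 8P, so P = 1209 and q = 2110.
After the shift, demand is qd = 7009 - 5P and supply is qs = 3P - 1960.
Setting them equal: 7009 - 5P = 3P - 1960 → 8969 = 8P, so P = 1121.125 and q = 1403.375.
ΔP = 1121.125 − 1209 = -87.875.

-87.875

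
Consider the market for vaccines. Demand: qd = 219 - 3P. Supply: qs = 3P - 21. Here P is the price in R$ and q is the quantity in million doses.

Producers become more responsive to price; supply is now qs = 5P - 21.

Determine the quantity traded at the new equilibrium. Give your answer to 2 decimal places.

Before the shock: 219 - 3P = 3P - 21 ⇒ 240 = 6P ⇒ P = 40, q = 99.
After the shift, demand is qd = 219 - 3P and supply is qs = 5P - 21.
Clearing the new market: 219 - 3P = 5P - 21, so P = 30 and q = 129.

129.00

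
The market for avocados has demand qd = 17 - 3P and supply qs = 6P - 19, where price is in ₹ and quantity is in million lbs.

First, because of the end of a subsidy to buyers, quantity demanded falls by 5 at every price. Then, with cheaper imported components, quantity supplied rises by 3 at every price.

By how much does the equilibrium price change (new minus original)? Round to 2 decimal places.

-0.89

Before the shock: 17 - 3P = 6P - 19 ⇒ 36 = 9P ⇒ P = 4, q = 5.
The new curves are qd = 12 - 3P (demand) and qs = 6P - 16 (supply).
New equilibrium: 12 - 3P = 6P - 16 ⇒ 28 = 9P ⇒ P = 28/9 ≈ 3.1111, q = 8/3 ≈ 2.6667.
ΔP = 3.1111 − 4 = -0.89.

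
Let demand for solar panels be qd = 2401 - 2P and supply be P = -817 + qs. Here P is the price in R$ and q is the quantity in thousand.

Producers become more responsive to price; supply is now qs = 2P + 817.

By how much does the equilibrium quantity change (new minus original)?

+264

Before the shock: 2401 - 2P = P + 817 ⇒ 1584 = 3P ⇒ P = 528, q = 1345.
After the shift, demand is qd = 2401 - 2P and supply is qs = 2P + 817.
Setting them equal: 2401 - 2P = 2P + 817 → 1584 = 4P, so P = 396 and q = 1609.
Δq = 1609 − 1345 = +264.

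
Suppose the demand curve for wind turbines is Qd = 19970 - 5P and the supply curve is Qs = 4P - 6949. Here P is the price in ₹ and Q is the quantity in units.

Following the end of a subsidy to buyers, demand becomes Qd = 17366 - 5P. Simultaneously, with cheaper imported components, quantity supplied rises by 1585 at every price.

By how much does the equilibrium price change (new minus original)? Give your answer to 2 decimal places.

-465.44

Solve the original market: 19970 - 5P = 4P - 6949, hence P = 2991 and Q = 5015.
The shock moves the curves to Qd = 17366 - 5P and Qs = 4P - 5364.
Setting them equal: 17366 - 5P = 4P - 5364 → 22730 = 9P, so P = 22730/9 ≈ 2525.5556 and Q = 42644/9 ≈ 4738.2222.
ΔP = 2525.5556 − 2991 = -465.44.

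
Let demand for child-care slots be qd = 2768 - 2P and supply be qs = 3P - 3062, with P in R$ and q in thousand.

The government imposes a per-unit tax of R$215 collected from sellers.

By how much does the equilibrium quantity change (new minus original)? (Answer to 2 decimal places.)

Original equilibrium: 2768 - 2P = 3P - 3062 gives 5830 = 5P, so P = 1166 and q = 436.
Since sellers keep the price net of the tax, the effective supply curve becomes qs = 3P - 3707.
Clearing the new market: 2768 - 2P = 3P - 3707, so P = 1295 and q = 178.
Δq = 178 − 436 = -258.00.

-258.00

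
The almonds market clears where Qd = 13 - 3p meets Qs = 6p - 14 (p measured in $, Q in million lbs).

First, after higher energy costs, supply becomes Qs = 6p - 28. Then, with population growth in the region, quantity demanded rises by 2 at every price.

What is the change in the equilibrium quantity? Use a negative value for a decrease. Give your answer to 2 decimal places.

Before the shock: 13 - 3p = 6p - 14 ⇒ 27 = 9p ⇒ p = 3, Q = 4.
The new curves are Qd = 15 - 3p (demand) and Qs = 6p - 28 (supply).
Clearing the new market: 15 - 3p = 6p - 28, so p = 43/9 ≈ 4.7778 and Q = 2/3 ≈ 0.6667.
ΔQ = 0.6667 − 4 = -3.33.

-3.33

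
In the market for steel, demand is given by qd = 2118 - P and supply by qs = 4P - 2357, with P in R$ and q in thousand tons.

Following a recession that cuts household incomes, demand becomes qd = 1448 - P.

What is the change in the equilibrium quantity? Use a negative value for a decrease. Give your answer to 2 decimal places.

-536.00

Original equilibrium: 2118 - P = 4P - 2357 gives 4475 = 5P, so P = 895 and q = 1223.
After the shift, demand is qd = 1448 - P and supply is qs = 4P - 2357.
Setting them equal: 1448 - P = 4P - 2357 → 3805 = 5P, so P = 761 and q = 687.
Δq = 687 − 1223 = -536.00.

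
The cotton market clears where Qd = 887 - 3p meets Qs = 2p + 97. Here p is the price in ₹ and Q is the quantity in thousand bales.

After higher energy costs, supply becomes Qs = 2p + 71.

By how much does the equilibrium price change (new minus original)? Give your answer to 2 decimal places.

Initially, 887 - 3p = 2p + 97, so 790 = 5p and p = 158, Q = 413.
After the shift, demand is Qd = 887 - 3p and supply is Qs = 2p + 71.
New equilibrium: 887 - 3p = 2p + 71 ⇒ 816 = 5p ⇒ p = 163.2, Q = 397.4.
Δp = 163.2 − 158 = +5.20.

+5.20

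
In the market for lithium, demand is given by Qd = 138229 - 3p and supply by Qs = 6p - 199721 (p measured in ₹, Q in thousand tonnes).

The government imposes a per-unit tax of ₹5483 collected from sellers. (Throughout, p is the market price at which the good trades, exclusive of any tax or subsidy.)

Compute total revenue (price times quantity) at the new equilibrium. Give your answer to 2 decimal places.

Original equilibrium: 138229 - 3p = 6p - 199721 gives 337950 = 9p, so p = 37550 and Q = 25579.
Since sellers keep the price net of the tax, the effective supply curve becomes Qs = 6p - 232619.
Clearing the new market: 138229 - 3p = 6p - 232619, so p = 123616/3 ≈ 41205.3333 and Q = 14613.
New expenditure = 41205.3333 × 14613 = 602133536.00.

602133536.00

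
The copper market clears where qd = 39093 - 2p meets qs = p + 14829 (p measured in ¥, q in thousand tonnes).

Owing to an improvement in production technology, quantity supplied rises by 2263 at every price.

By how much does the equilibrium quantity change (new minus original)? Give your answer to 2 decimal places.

Before the shock: 39093 - 2p = p + 14829 ⇒ 24264 = 3p ⇒ p = 8088, q = 22917.
The new curves are qd = 39093 - 2p (demand) and qs = p + 17092 (supply).
New equilibrium: 39093 - 2p = p + 17092 ⇒ 22001 = 3p ⇒ p = 22001/3 ≈ 7333.6667, q = 73277/3 ≈ 24425.6667.
Δq = 24425.6667 − 22917 = +1508.67.

+1508.67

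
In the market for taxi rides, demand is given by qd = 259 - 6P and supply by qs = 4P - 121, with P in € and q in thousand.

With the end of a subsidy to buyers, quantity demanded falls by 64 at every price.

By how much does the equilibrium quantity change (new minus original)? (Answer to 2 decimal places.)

Before the shock: 259 - 6P = 4P - 121 ⇒ 380 = 10P ⇒ P = 38, q = 31.
The shock moves the curves to qd = 195 - 6P and qs = 4P - 121.
Equate the new curves: 195 - 6P = 4P - 121, giving 316 = 10P, P = 31.6, q = 5.4.
Δq = 5.4 − 31 = -25.60.

-25.60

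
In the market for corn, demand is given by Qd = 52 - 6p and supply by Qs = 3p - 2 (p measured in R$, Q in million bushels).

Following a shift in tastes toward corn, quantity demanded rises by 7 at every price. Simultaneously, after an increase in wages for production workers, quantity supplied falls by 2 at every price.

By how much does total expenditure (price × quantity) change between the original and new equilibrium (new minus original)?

+23

Solve the original market: 52 - 6p = 3p - 2, hence p = 6 and Q = 16.
With the change applied: demand Qd = 59 - 6p, supply Qs = 3p - 4.
New equilibrium: 59 - 6p = 3p - 4 ⇒ 63 = 9p ⇒ p = 7, Q = 17.
Expenditure moves from 6×16 = 96 to 7×17 = 119; change = +23.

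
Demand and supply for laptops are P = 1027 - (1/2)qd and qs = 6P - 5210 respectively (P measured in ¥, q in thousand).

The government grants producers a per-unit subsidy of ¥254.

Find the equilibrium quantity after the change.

619

Before the shock: 2054 - 2P = 6P - 5210 ⇒ 7264 = 8P ⇒ P = 908, q = 238.
Since sellers receive the price plus the subsidy, the effective supply curve becomes qs = 6P - 3686.
New equilibrium: 2054 - 2P = 6P - 3686 ⇒ 5740 = 8P ⇒ P = 717.5, q = 619.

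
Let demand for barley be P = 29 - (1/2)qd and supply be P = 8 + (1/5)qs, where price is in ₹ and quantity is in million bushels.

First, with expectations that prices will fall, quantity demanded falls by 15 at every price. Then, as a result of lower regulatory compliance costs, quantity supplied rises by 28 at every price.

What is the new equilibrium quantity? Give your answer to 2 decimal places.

27.29

Solve the original market: 58 - 2P = 5P - 40, hence P = 14 and q = 30.
The new curves are qd = 43 - 2P (demand) and qs = 5P - 12 (supply).
Setting them equal: 43 - 2P = 5P - 12 → 55 = 7P, so P = 55/7 ≈ 7.8571 and q = 191/7 ≈ 27.2857.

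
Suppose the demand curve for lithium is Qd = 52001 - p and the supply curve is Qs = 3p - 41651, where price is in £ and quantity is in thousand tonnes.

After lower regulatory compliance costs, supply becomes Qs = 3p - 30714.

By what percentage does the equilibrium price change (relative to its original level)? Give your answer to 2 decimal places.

Initially, 52001 - p = 3p - 41651, so 93652 = 4p and p = 23413, Q = 28588.
The new curves are Qd = 52001 - p (demand) and Qs = 3p - 30714 (supply).
Setting them equal: 52001 - p = 3p - 30714 → 82715 = 4p, so p = 20678.75 and Q = 31322.25.
%Δp = (20678.75 − 23413) / 23413 × 100 = -11.68%.

-11.68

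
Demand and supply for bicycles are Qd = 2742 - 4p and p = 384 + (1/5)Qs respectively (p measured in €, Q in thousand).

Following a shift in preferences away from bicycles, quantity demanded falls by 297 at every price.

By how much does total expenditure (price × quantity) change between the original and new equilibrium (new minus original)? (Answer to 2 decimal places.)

-102135.00

Initially, 2742 - 4p = 5p - 1920, so 4662 = 9p and p = 518, Q = 670.
The new curves are Qd = 2445 - 4p (demand) and Qs = 5p - 1920 (supply).
Equate the new curves: 2445 - 4p = 5p - 1920, giving 4365 = 9p, p = 485, Q = 505.
Expenditure moves from 518×670 = 347060 to 485×505 = 244925; change = -102135.00.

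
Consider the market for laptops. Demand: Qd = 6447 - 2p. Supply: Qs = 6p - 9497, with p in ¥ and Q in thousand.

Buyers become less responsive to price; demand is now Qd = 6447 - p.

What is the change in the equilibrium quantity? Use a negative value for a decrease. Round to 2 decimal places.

Initially, 6447 - 2p = 6p - 9497, so 15944 = 8p and p = 1993, Q = 2461.
The shock moves the curves to Qd = 6447 - p and Qs = 6p - 9497.
Setting them equal: 6447 - p = 6p - 9497 → 15944 = 7p, so p = 15944/7 ≈ 2277.7143 and Q = 29185/7 ≈ 4169.2857.
ΔQ = 4169.2857 − 2461 = +1708.29.

+1708.29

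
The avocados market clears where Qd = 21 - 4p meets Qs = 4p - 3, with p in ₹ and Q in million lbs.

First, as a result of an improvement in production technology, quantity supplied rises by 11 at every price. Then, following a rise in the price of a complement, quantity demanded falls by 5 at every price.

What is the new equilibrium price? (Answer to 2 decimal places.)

1.00

Solve the original market: 21 - 4p = 4p - 3, hence p = 3 and Q = 9.
The new curves are Qd = 16 - 4p (demand) and Qs = 4p + 8 (supply).
Setting them equal: 16 - 4p = 4p + 8 → 8 = 8p, so p = 1 and Q = 12.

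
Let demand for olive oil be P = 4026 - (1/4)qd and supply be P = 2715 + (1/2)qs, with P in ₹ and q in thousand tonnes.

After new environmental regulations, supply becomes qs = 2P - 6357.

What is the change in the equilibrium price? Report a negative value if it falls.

Before the shock: 16104 - 4P = 2P - 5430 ⇒ 21534 = 6P ⇒ P = 3589, q = 1748.
With the change applied: demand qd = 16104 - 4P, supply qs = 2P - 6357.
New equilibrium: 16104 - 4P = 2P - 6357 ⇒ 22461 = 6P ⇒ P = 3743.5, q = 1130.
ΔP = 3743.5 − 3589 = +154.5.

+154.5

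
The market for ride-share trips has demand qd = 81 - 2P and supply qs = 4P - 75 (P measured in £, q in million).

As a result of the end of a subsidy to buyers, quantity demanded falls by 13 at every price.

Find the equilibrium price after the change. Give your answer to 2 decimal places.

Solve the original market: 81 - 2P = 4P - 75, hence P = 26 and q = 29.
The new curves are qd = 68 - 2P (demand) and qs = 4P - 75 (supply).
Equate the new curves: 68 - 2P = 4P - 75, giving 143 = 6P, P = 143/6 ≈ 23.8333, q = 61/3 ≈ 20.3333.

23.83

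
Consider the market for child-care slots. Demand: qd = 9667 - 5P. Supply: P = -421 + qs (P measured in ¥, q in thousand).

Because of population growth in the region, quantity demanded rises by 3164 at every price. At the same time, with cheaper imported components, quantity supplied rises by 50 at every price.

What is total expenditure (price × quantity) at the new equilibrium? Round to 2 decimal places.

5213860.00

Original equilibrium: 9667 - 5P = P + 421 gives 9246 = 6P, so P = 1541 and q = 1962.
After the shift, demand is qd = 12831 - 5P and supply is qs = P + 471.
Clearing the new market: 12831 - 5P = P + 471, so P = 2060 and q = 2531.
New expenditure = 2060 × 2531 = 5213860.00.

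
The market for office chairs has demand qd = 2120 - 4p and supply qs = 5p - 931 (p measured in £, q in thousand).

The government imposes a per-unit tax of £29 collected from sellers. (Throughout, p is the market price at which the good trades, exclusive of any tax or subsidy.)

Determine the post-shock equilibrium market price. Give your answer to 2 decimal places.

355.11

Before the shock: 2120 - 4p = 5p - 931 ⇒ 3051 = 9p ⇒ p = 339, q = 764.
Since sellers keep the price net of the tax, the effective supply curve becomes qs = 5p - 1076.
New equilibrium: 2120 - 4p = 5p - 1076 ⇒ 3196 = 9p ⇒ p = 3196/9 ≈ 355.1111, q = 6296/9 ≈ 699.5556.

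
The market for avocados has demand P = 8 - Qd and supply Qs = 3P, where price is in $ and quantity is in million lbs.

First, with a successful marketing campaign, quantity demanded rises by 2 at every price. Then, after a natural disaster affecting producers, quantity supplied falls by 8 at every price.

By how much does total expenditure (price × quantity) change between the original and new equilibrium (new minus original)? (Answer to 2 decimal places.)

Solve the original market: 8 - P = 3P, hence P = 2 and Q = 6.
The shock moves the curves to Qd = 10 - P and Qs = 3P - 8.
Setting them equal: 10 - P = 3P - 8 → 18 = 4P, so P = 4.5 and Q = 5.5.
Expenditure moves from 2×6 = 12 to 4.5×5.5 = 24.75; change = +12.75.

+12.75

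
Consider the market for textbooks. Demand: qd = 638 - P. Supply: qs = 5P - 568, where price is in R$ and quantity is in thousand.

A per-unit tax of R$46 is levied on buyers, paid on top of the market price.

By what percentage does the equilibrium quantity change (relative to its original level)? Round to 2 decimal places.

-8.77

Before the shock: 638 - P = 5P - 568 ⇒ 1206 = 6P ⇒ P = 201, q = 437.
Since buyers pay the price plus the tax, the effective demand curve becomes qd = 592 - P.
Setting them equal: 592 - P = 5P - 568 → 1160 = 6P, so P = 580/3 ≈ 193.3333 and q = 1196/3 ≈ 398.6667.
%Δq = (398.6667 − 437) / 437 × 100 = -8.77%.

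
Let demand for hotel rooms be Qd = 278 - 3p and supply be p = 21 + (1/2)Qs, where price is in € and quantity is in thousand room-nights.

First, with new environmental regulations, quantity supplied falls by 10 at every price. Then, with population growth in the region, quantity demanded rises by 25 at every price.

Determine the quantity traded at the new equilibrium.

Initially, 278 - 3p = 2p - 42, so 320 = 5p and p = 64, Q = 86.
The shock moves the curves to Qd = 303 - 3p and Qs = 2p - 52.
New equilibrium: 303 - 3p = 2p - 52 ⇒ 355 = 5p ⇒ p = 71, Q = 90.

90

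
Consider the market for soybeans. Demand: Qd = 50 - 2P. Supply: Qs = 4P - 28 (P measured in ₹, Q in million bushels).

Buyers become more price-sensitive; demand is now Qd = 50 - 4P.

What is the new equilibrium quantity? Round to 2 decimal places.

Solve the original market: 50 - 2P = 4P - 28, hence P = 13 and Q = 24.
After the shift, demand is Qd = 50 - 4P and supply is Qs = 4P - 28.
Clearing the new market: 50 - 4P = 4P - 28, so P = 9.75 and Q = 11.

11.00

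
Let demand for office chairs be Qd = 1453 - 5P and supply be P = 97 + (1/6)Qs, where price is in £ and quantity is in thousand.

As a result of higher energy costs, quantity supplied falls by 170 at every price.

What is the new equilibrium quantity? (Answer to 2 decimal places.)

Solve the original market: 1453 - 5P = 6P - 582, hence P = 185 and Q = 528.
The shock moves the curves to Qd = 1453 - 5P and Qs = 6P - 752.
New equilibrium: 1453 - 5P = 6P - 752 ⇒ 2205 = 11P ⇒ P = 2205/11 ≈ 200.4545, Q = 4958/11 ≈ 450.7273.

450.73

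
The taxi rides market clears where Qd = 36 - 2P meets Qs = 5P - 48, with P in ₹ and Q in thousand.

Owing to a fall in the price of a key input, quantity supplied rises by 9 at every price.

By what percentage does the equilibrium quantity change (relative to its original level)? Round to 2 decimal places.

+21.43

Before the shock: 36 - 2P = 5P - 48 ⇒ 84 = 7P ⇒ P = 12, Q = 12.
After the shift, demand is Qd = 36 - 2P and supply is Qs = 5P - 39.
New equilibrium: 36 - 2P = 5P - 39 ⇒ 75 = 7P ⇒ P = 75/7 ≈ 10.7143, Q = 102/7 ≈ 14.5714.
%ΔQ = (14.5714 − 12) / 12 × 100 = +21.43%.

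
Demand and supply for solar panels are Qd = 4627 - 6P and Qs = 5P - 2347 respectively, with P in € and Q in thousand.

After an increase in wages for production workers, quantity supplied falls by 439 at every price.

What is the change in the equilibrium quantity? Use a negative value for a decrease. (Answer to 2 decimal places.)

Original equilibrium: 4627 - 6P = 5P - 2347 gives 6974 = 11P, so P = 634 and Q = 823.
The shock moves the curves to Qd = 4627 - 6P and Qs = 5P - 2786.
New equilibrium: 4627 - 6P = 5P - 2786 ⇒ 7413 = 11P ⇒ P = 7413/11 ≈ 673.9091, Q = 6419/11 ≈ 583.5455.
ΔQ = 583.5455 − 823 = -239.45.

-239.45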